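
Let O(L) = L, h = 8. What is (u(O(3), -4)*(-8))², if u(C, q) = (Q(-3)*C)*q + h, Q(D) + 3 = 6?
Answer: 50176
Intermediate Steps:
Q(D) = 3 (Q(D) = -3 + 6 = 3)
u(C, q) = 8 + 3*C*q (u(C, q) = (3*C)*q + 8 = 3*C*q + 8 = 8 + 3*C*q)
(u(O(3), -4)*(-8))² = ((8 + 3*3*(-4))*(-8))² = ((8 - 36)*(-8))² = (-28*(-8))² = 224² = 50176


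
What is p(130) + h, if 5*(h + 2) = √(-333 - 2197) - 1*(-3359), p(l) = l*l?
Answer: 87849/5 + I*√2530/5 ≈ 17570.0 + 10.06*I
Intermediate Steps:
p(l) = l²
h = 3349/5 + I*√2530/5 (h = -2 + (√(-333 - 2197) - 1*(-3359))/5 = -2 + (√(-2530) + 3359)/5 = -2 + (I*√2530 + 3359)/5 = -2 + (3359 + I*√2530)/5 = -2 + (3359/5 + I*√2530/5) = 3349/5 + I*√2530/5 ≈ 669.8 + 10.06*I)
p(130) + h = 130² + (3349/5 + I*√2530/5) = 16900 + (3349/5 + I*√2530/5) = 87849/5 + I*√2530/5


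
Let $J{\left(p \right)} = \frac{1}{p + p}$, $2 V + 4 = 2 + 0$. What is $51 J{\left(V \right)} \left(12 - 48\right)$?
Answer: $918$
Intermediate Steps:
$V = -1$ ($V = -2 + \frac{2 + 0}{2} = -2 + \frac{1}{2} \cdot 2 = -2 + 1 = -1$)
$J{\left(p \right)} = \frac{1}{2 p}$
$51 J{\left(V \right)} \left(12 - 48\right) = 51 \frac{1}{2 \left(-1\right)} \left(12 - 48\right) = 51 \cdot \frac{1}{2} \left(-1\right) \left(12 - 48\right) = 51 \left(- \frac{1}{2}\right) \left(-36\right) = \left(- \frac{51}{2}\right) \left(-36\right) = 918$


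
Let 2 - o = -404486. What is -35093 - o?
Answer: -439581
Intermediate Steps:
o = 404488 (o = 2 - 1*(-404486) = 2 + 404486 = 404488)
-35093 - o = -35093 - 1*404488 = -35093 - 404488 = -439581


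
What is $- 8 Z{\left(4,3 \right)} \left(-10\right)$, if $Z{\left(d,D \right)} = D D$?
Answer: $720$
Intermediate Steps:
$Z{\left(d,D \right)} = D^{2}$
$- 8 Z{\left(4,3 \right)} \left(-10\right) = - 8 \cdot 3^{2} \left(-10\right) = \left(-8\right) 9 \left(-10\right) = \left(-72\right) \left(-10\right) = 720$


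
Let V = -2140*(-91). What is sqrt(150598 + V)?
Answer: sqrt(345338) ≈ 587.65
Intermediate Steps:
V = 194740
sqrt(150598 + V) = sqrt(150598 + 194740) = sqrt(345338)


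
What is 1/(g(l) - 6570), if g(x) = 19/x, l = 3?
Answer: -3/19691 ≈ -0.00015235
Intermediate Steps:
1/(g(l) - 6570) = 1/(19/3 - 6570) = 1/(-19691/3) = -3/19691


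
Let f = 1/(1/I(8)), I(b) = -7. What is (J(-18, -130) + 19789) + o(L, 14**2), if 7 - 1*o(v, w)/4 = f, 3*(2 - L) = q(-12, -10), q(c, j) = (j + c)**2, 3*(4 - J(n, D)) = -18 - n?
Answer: 19849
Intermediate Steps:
J(n, D) = 10 + n/3 (J(n, D) = 4 - (-18 - n)/3 = 4 + (6 + n/3) = 10 + n/3)
q(c, j) = (c + j)**2
L = -478/3 (L = 2 - (-12 - 10)**2/3 = 2 - 1/3*(-22)**2 = 2 - 1/3*484 = 2 - 484/3 = -478/3 ≈ -159.33)
f = -7 (f = 1/(1/(-7)) = 1/(-1/7) = -7)
o(v, w) = 56 (o(v, w) = 28 - 4*(-7) = 28 + 28 = 56)
(J(-18, -130) + 19789) + o(L, 14**2) = ((10 + (1/3)*(-18)) + 19789) + 56 = ((10 - 6) + 19789) + 56 = (4 + 19789) + 56 = 19793 + 56 = 19849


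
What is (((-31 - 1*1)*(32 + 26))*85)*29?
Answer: -4575040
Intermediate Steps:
(((-31 - 1*1)*(32 + 26))*85)*29 = (((-31 - 1)*58)*85)*29 = (-32*58*85)*29 = -1856*85*29 = -157760*29 = -4575040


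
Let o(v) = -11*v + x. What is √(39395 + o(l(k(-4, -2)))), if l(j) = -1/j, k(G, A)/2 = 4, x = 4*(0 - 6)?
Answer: √629958/4 ≈ 198.42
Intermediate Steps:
x = -24 (x = 4*(-6) = -24)
k(G, A) = 8 (k(G, A) = 2*4 = 8)
o(v) = -24 - 11*v (o(v) = -11*v - 24 = -24 - 11*v)
√(39395 + o(l(k(-4, -2)))) = √(39395 + (-24 - (-11)/8)) = √(39395 + (-24 - 11*(-⅛))) = √(39395 + (-24 + 11/8)) = √(39395 - 181/8) = √(314979/8) = √629958/4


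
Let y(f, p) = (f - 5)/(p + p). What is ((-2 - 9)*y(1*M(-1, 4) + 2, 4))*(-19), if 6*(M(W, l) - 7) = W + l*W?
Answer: 3971/48 ≈ 82.729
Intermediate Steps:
M(W, l) = 7 + W/6 + W*l/6 (M(W, l) = 7 + (W + l*W)/6 = 7 + (W + W*l)/6 = 7 + (W/6 + W*l/6) = 7 + W/6 + W*l/6)
y(f, p) = (-5 + f)/(2*p) (y(f, p) = (-5 + f)/((2*p)) = (-5 + f)*(1/(2*p)) = (-5 + f)/(2*p))
((-2 - 9)*y(1*M(-1, 4) + 2, 4))*(-19) = ((-2 - 9)*((½)*(-5 + (1*(7 + (⅙)*(-1) + (⅙)*(-1)*4) + 2))/4))*(-19) = -11*(-5 + (1*(7 - ⅙ - ⅔) + 2))/(2*4)*(-19) = -11*(-5 + (1*(37/6) + 2))/(2*4)*(-19) = -11*(-5 + (37/6 + 2))/(2*4)*(-19) = -11*(-5 + 49/6)/(2*4)*(-19) = -11*19/(2*4*6)*(-19) = -11*19/48*(-19) = -209/48*(-19) = 3971/48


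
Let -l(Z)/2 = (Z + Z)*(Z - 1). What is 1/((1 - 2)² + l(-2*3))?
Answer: -1/167 ≈ -0.0059880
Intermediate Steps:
l(Z) = -4*Z*(-1 + Z) (l(Z) = -2*(Z + Z)*(Z - 1) = -2*2*Z*(-1 + Z) = -4*Z*(-1 + Z))
1/((1 - 2)² + l(-2*3)) = 1/((1 - 2)² + 4*(-2*3)*(1 - (-2)*3)) = 1/((-1)² + 4*(-6)*(1 - 1*(-6))) = 1/(1 + 4*(-6)*(1 + 6)) = 1/(1 + 4*(-6)*7) = 1/(1 - 168) = 1/(-167) = -1/167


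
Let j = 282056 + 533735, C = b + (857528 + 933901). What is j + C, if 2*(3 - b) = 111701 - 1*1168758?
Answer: 6271503/2 ≈ 3.1358e+6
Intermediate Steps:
b = 1057063/2 (b = 3 - (111701 - 1*1168758)/2 = 3 - (111701 - 1168758)/2 = 3 - ½*(-1057057) = 3 + 1057057/2 = 1057063/2 ≈ 5.2853e+5)
C = 4639921/2 (C = 1057063/2 + (857528 + 933901) = 1057063/2 + 1791429 = 4639921/2 ≈ 2.3200e+6)
j = 815791
j + C = 815791 + 4639921/2 = 6271503/2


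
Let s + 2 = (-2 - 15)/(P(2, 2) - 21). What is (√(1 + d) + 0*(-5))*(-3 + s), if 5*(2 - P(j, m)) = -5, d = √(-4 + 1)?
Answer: -73*√(1 + I*√3)/18 ≈ -4.967 - 2.8677*I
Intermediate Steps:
d = I*√3 (d = √(-3) = I*√3 ≈ 1.732*I)
P(j, m) = 3 (P(j, m) = 2 - ⅕*(-5) = 2 + 1 = 3)
s = -19/18 (s = -2 + (-2 - 15)/(3 - 21) = -2 - 17/(-18) = -2 - 17*(-1/18) = -2 + 17/18 = -19/18 ≈ -1.0556)
(√(1 + d) + 0*(-5))*(-3 + s) = (√(1 + I*√3) + 0*(-5))*(-3 - 19/18) = (√(1 + I*√3) + 0)*(-73/18) = √(1 + I*√3)*(-73/18) = -73*√(1 + I*√3)/18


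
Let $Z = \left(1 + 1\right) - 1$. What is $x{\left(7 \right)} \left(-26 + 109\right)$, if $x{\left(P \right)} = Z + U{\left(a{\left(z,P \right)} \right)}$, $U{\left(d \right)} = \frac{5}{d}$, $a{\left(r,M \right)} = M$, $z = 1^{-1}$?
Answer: $\frac{996}{7} \approx 142.29$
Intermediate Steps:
$z = 1$
$Z = 1$ ($Z = 2 - 1 = 1$)
$x{\left(P \right)} = 1 + \frac{5}{P}$
$x{\left(7 \right)} \left(-26 + 109\right) = \frac{5 + 7}{7} \left(-26 + 109\right) = \frac{1}{7} \cdot 12 \cdot 83 = \frac{12}{7} \cdot 83 = \frac{996}{7}$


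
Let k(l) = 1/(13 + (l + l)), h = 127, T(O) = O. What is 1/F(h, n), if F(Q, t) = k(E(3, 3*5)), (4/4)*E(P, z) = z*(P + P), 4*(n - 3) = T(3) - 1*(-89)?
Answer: 193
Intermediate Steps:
n = 26 (n = 3 + (3 - 1*(-89))/4 = 3 + (3 + 89)/4 = 3 + (1/4)*92 = 3 + 23 = 26)
E(P, z) = 2*P*z (E(P, z) = z*(P + P) = z*(2*P) = 2*P*z)
k(l) = 1/(13 + 2*l)
F(Q, t) = 1/193 (F(Q, t) = 1/(13 + 2*(2*3*(3*5))) = 1/(13 + 2*(2*3*15)) = 1/(13 + 2*90) = 1/(13 + 180) = 1/193)
1/F(h, n) = 1/(1/193) = 193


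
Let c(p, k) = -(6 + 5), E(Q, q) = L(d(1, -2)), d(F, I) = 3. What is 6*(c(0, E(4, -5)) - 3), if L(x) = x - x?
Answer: -84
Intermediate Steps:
L(x) = 0
E(Q, q) = 0
c(p, k) = -11 (c(p, k) = -1*11 = -11)
6*(c(0, E(4, -5)) - 3) = 6*(-11 - 3) = 6*(-14) = -84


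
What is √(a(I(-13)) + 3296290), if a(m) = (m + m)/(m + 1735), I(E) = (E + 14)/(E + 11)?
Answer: 2*√9916856324438/3469 ≈ 1815.6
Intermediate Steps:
I(E) = (14 + E)/(11 + E)
a(m) = 2*m/(1735 + m) (a(m) = (2*m)/(1735 + m) = 2*m/(1735 + m))
√(a(I(-13)) + 3296290) = √(2*((14 - 13)/(11 - 13))/(1735 + (14 - 13)/(11 - 13)) + 3296290) = √(2*(1/(-2))/(1735 + 1/(-2)) + 3296290) = √(2*(-½*1)/(1735 - ½*1) + 3296290) = √(2*(-½)/(1735 - ½) + 3296290) = √(2*(-½)/(3469/2) + 3296290) = √(2*(-½)*(2/3469) + 3296290) = √(-2/3469 + 3296290) = √(11434830008/3469) = 2*√9916856324438/3469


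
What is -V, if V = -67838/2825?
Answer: 67838/2825 ≈ 24.013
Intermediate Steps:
V = -67838/2825 (V = -67838*1/2825 = -67838/2825 ≈ -24.013)
-V = -1*(-67838/2825) = 67838/2825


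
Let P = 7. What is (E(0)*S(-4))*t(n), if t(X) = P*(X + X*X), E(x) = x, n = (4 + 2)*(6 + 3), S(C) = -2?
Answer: 0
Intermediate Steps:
n = 54 (n = 6*9 = 54)
t(X) = 7*X + 7*X² (t(X) = 7*(X + X*X) = 7*(X + X²) = 7*X + 7*X²)
(E(0)*S(-4))*t(n) = (0*(-2))*(7*54*(1 + 54)) = 0*(7*54*55) = 0*20790 = 0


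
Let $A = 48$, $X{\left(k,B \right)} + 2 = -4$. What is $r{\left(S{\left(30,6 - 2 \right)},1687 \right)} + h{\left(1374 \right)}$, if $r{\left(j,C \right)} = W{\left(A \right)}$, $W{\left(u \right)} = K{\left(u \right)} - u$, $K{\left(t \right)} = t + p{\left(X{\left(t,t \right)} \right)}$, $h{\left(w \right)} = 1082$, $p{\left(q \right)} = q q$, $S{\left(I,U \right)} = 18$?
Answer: $1118$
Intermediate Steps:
$X{\left(k,B \right)} = -6$ ($X{\left(k,B \right)} = -2 - 4 = -6$)
$p{\left(q \right)} = q^{2}$
$K{\left(t \right)} = 36 + t$ ($K{\left(t \right)} = t + \left(-6\right)^{2} = t + 36 = 36 + t$)
$W{\left(u \right)} = 36$ ($W{\left(u \right)} = \left(36 + u\right) - u = 36$)
$r{\left(j,C \right)} = 36$
$r{\left(S{\left(30,6 - 2 \right)},1687 \right)} + h{\left(1374 \right)} = 36 + 1082 = 1118$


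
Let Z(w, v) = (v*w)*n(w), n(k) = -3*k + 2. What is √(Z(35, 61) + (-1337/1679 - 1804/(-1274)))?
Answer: I*√5133553082465002/152789 ≈ 468.94*I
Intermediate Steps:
n(k) = 2 - 3*k
Z(w, v) = v*w*(2 - 3*w) (Z(w, v) = (v*w)*(2 - 3*w) = v*w*(2 - 3*w))
√(Z(35, 61) + (-1337/1679 - 1804/(-1274))) = √(61*35*(2 - 3*35) + (-1337/1679 - 1804/(-1274))) = √(61*35*(2 - 105) + (-1337*1/1679 - 1804*(-1/1274))) = √(61*35*(-103) + (-1337/1679 + 902/637)) = √(-219905 + 662789/1069523) = √(-235192792526/1069523) = I*√5133553082465002/152789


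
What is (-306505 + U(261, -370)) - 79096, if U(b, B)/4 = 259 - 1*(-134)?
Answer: -384029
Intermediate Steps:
U(b, B) = 1572 (U(b, B) = 4*(259 - 1*(-134)) = 4*(259 + 134) = 4*393 = 1572)
(-306505 + U(261, -370)) - 79096 = (-306505 + 1572) - 79096 = -304933 - 79096 = -384029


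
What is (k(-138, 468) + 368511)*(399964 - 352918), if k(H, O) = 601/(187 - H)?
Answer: 5634543039096/325 ≈ 1.7337e+10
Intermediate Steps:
(k(-138, 468) + 368511)*(399964 - 352918) = (-601/(-187 - 138) + 368511)*(399964 - 352918) = (-601/(-325) + 368511)*47046 = (-601*(-1/325) + 368511)*47046 = (601/325 + 368511)*47046 = (119766676/325)*47046 = 5634543039096/325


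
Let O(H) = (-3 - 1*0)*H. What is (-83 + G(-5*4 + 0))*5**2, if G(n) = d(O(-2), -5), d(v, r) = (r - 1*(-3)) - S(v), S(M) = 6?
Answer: -2275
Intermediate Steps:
O(H) = -3*H (O(H) = (-3 + 0)*H = -3*H)
d(v, r) = -3 + r (d(v, r) = (r - 1*(-3)) - 1*6 = (r + 3) - 6 = (3 + r) - 6 = -3 + r)
G(n) = -8 (G(n) = -3 - 5 = -8)
(-83 + G(-5*4 + 0))*5**2 = (-83 - 8)*5**2 = -91*25 = -2275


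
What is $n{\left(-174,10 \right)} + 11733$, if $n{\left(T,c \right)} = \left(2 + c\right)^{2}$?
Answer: $11877$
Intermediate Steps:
$n{\left(-174,10 \right)} + 11733 = \left(2 + 10\right)^{2} + 11733 = 12^{2} + 11733 = 144 + 11733 = 11877$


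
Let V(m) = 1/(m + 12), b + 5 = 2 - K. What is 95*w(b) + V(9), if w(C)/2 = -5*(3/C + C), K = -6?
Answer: -79799/21 ≈ -3800.0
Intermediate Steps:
b = 3 (b = -5 + (2 - 1*(-6)) = -5 + (2 + 6) = -5 + 8 = 3)
V(m) = 1/(12 + m)
w(C) = -30/C - 10*C (w(C) = 2*(-5*(3/C + C)) = 2*(-5*(C + 3/C)) = 2*(-15/C - 5*C) = -30/C - 10*C)
95*w(b) + V(9) = 95*(-30/3 - 10*3) + 1/(12 + 9) = 95*(-30*1/3 - 30) + 1/21 = 95*(-10 - 30) + 1/21 = 95*(-40) + 1/21 = -3800 + 1/21 = -79799/21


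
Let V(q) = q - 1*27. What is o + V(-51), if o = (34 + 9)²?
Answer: 1771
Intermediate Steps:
V(q) = -27 + q (V(q) = q - 27 = -27 + q)
o = 1849 (o = 43² = 1849)
o + V(-51) = 1849 + (-27 - 51) = 1849 - 78 = 1771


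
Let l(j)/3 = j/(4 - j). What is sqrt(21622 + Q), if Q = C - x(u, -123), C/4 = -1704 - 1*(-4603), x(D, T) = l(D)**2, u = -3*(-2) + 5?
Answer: sqrt(1626593)/7 ≈ 182.20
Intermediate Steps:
l(j) = 3*j/(4 - j) (l(j) = 3*(j/(4 - j)) = 3*j/(4 - j))
u = 11 (u = 6 + 5 = 11)
x(D, T) = 9*D**2/(-4 + D)**2 (x(D, T) = (-3*D/(-4 + D))**2 = 9*D**2/(-4 + D)**2)
C = 11596 (C = 4*(-1704 - 1*(-4603)) = 4*(-1704 + 4603) = 4*2899 = 11596)
Q = 567115/49 (Q = 11596 - 9*11**2/(-4 + 11)**2 = 11596 - 9*121/7**2 = 11596 - 9*121/49 = 11596 - 1*1089/49 = 11596 - 1089/49 = 567115/49 ≈ 11574.)
sqrt(21622 + Q) = sqrt(21622 + 567115/49) = sqrt(1626593/49) = sqrt(1626593)/7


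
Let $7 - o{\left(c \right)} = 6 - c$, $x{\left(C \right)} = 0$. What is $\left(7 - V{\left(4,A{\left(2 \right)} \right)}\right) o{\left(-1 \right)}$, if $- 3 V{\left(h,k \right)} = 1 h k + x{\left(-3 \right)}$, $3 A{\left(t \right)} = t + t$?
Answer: $0$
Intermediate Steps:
$A{\left(t \right)} = \frac{2 t}{3}$ ($A{\left(t \right)} = \frac{t + t}{3} = \frac{2 t}{3}$)
$o{\left(c \right)} = 1 + c$ ($o{\left(c \right)} = 7 - \left(6 - c\right) = 7 + \left(-6 + c\right) = 1 + c$)
$V{\left(h,k \right)} = - \frac{h k}{3}$ ($V{\left(h,k \right)} = - \frac{1 h k + 0}{3} = - \frac{h k + 0}{3} = - \frac{h k}{3}$)
$\left(7 - V{\left(4,A{\left(2 \right)} \right)}\right) o{\left(-1 \right)} = \left(7 - \left(- \frac{1}{3}\right) 4 \cdot \frac{2}{3} \cdot 2\right) \left(1 - 1\right) = \left(7 - \left(- \frac{1}{3}\right) 4 \cdot \frac{4}{3}\right) 0 = \left(7 - - \frac{16}{9}\right) 0 = \left(7 + \frac{16}{9}\right) 0 = \frac{79}{9} \cdot 0 = 0$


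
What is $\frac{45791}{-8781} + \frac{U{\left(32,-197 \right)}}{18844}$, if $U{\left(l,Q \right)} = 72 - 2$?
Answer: $- \frac{61590781}{11819226} \approx -5.2111$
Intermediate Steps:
$U{\left(l,Q \right)} = 70$
$\frac{45791}{-8781} + \frac{U{\left(32,-197 \right)}}{18844} = \frac{45791}{-8781} + \frac{70}{18844} = 45791 \left(- \frac{1}{8781}\right) + 70 \cdot \frac{1}{18844} = - \frac{45791}{8781} + \frac{5}{1346} = - \frac{61590781}{11819226}$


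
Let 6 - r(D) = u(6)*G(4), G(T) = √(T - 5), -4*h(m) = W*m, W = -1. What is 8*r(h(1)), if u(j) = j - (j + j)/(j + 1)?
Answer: 48 - 240*I/7 ≈ 48.0 - 34.286*I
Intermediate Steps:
u(j) = j - 2*j/(1 + j)
h(m) = m/4 (h(m) = -(-1)*m/4 = m/4)
G(T) = √(-5 + T)
r(D) = 6 - 30*I/7 (r(D) = 6 - 6*(-1 + 6)/(1 + 6)*√(-5 + 4) = 6 - 6*5/7*√(-1) = 6 - 6*(⅐)*5*I = 6 - 30*I/7)
8*r(h(1)) = 8*(6 - 30*I/7) = 48 - 240*I/7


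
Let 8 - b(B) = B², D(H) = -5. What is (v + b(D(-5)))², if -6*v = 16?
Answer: 3481/9 ≈ 386.78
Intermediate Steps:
b(B) = 8 - B²
v = -8/3 (v = -⅙*16 = -8/3 ≈ -2.6667)
(v + b(D(-5)))² = (-8/3 + (8 - 1*(-5)²))² = (-8/3 + (8 - 1*25))² = (-8/3 + (8 - 25))² = (-8/3 - 17)² = (-59/3)² = 3481/9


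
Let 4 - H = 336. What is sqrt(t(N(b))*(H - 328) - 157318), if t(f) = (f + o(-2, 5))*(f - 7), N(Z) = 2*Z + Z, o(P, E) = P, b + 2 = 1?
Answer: I*sqrt(190318) ≈ 436.25*I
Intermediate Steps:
b = -1 (b = -2 + 1 = -1)
H = -332 (H = 4 - 1*336 = 4 - 336 = -332)
N(Z) = 3*Z
t(f) = (-7 + f)*(-2 + f) (t(f) = (f - 2)*(f - 7) = (-2 + f)*(-7 + f) = (-7 + f)*(-2 + f))
sqrt(t(N(b))*(H - 328) - 157318) = sqrt((14 + (3*(-1))**2 - 27*(-1))*(-332 - 328) - 157318) = sqrt((14 + (-3)**2 - 9*(-3))*(-660) - 157318) = sqrt((14 + 9 + 27)*(-660) - 157318) = sqrt(50*(-660) - 157318) = sqrt(-33000 - 157318) = sqrt(-190318) = I*sqrt(190318)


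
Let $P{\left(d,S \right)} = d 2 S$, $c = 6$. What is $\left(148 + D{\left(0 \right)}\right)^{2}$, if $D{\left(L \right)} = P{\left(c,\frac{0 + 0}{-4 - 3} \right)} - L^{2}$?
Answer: $21904$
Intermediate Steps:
$P{\left(d,S \right)} = 2 S d$ ($P{\left(d,S \right)} = 2 d S = 2 S d$)
$D{\left(L \right)} = - L^{2}$ ($D{\left(L \right)} = 2 \frac{0 + 0}{-4 - 3} \cdot 6 - L^{2} = 2 \frac{0}{-7} \cdot 6 - L^{2} = 2 \cdot 0 \left(- \frac{1}{7}\right) 6 - L^{2} = 2 \cdot 0 \cdot 6 - L^{2} = 0 - L^{2} = - L^{2}$)
$\left(148 + D{\left(0 \right)}\right)^{2} = \left(148 - 0^{2}\right)^{2} = \left(148 - 0\right)^{2} = \left(148 + 0\right)^{2} = 148^{2} = 21904$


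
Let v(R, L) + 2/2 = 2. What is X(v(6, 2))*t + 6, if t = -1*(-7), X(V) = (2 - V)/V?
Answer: 13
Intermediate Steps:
v(R, L) = 1 (v(R, L) = -1 + 2 = 1)
X(V) = (2 - V)/V
t = 7
X(v(6, 2))*t + 6 = ((2 - 1*1)/1)*7 + 6 = (1*(2 - 1))*7 + 6 = (1*1)*7 + 6 = 1*7 + 6 = 7 + 6 = 13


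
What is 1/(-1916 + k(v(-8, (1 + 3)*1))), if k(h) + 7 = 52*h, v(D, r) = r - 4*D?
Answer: -1/51 ≈ -0.019608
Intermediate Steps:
k(h) = -7 + 52*h
1/(-1916 + k(v(-8, (1 + 3)*1))) = 1/(-1916 + (-7 + 52*((1 + 3)*1 - 4*(-8)))) = 1/(-1916 + (-7 + 52*(4*1 + 32))) = 1/(-1916 + (-7 + 52*(4 + 32))) = 1/(-1916 + (-7 + 52*36)) = 1/(-1916 + (-7 + 1872)) = 1/(-1916 + 1865) = 1/(-51) = -1/51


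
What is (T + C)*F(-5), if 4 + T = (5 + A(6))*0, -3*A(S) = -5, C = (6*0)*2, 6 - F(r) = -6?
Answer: -48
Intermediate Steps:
F(r) = 12 (F(r) = 6 - 1*(-6) = 6 + 6 = 12)
C = 0 (C = 0*2 = 0)
A(S) = 5/3 (A(S) = -⅓*(-5) = 5/3)
T = -4 (T = -4 + (5 + 5/3)*0 = -4 + (20/3)*0 = -4 + 0 = -4)
(T + C)*F(-5) = (-4 + 0)*12 = -4*12 = -48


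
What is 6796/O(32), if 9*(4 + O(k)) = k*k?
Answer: 15291/247 ≈ 61.907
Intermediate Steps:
O(k) = -4 + k²/9 (O(k) = -4 + (k*k)/9 = -4 + k²/9)
6796/O(32) = 6796/(-4 + (⅑)*32²) = 6796/(-4 + (⅑)*1024) = 6796/(-4 + 1024/9) = 6796/(988/9) = 6796*(9/988) = 15291/247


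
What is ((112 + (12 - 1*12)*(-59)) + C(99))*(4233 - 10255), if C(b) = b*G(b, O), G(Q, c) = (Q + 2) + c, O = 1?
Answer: -61484620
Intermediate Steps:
G(Q, c) = 2 + Q + c (G(Q, c) = (2 + Q) + c = 2 + Q + c)
C(b) = b*(3 + b) (C(b) = b*(2 + b + 1) = b*(3 + b))
((112 + (12 - 1*12)*(-59)) + C(99))*(4233 - 10255) = ((112 + (12 - 1*12)*(-59)) + 99*(3 + 99))*(4233 - 10255) = ((112 + (12 - 12)*(-59)) + 99*102)*(-6022) = ((112 + 0*(-59)) + 10098)*(-6022) = ((112 + 0) + 10098)*(-6022) = (112 + 10098)*(-6022) = 10210*(-6022) = -61484620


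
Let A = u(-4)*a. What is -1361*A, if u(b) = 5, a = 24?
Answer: -163320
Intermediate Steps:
A = 120 (A = 5*24 = 120)
-1361*A = -1361*120 = -163320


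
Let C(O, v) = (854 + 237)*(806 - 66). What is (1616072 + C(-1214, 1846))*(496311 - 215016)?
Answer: 681693678540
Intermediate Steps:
C(O, v) = 807340 (C(O, v) = 1091*740 = 807340)
(1616072 + C(-1214, 1846))*(496311 - 215016) = (1616072 + 807340)*(496311 - 215016) = 2423412*281295 = 681693678540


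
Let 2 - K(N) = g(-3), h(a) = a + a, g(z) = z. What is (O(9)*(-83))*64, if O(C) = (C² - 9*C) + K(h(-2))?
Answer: -26560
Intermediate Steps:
h(a) = 2*a
K(N) = 5 (K(N) = 2 - 1*(-3) = 2 + 3 = 5)
O(C) = 5 + C² - 9*C (O(C) = (C² - 9*C) + 5 = 5 + C² - 9*C)
(O(9)*(-83))*64 = ((5 + 9² - 9*9)*(-83))*64 = ((5 + 81 - 81)*(-83))*64 = (5*(-83))*64 = -415*64 = -26560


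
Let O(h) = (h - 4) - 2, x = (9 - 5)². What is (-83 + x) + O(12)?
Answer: -61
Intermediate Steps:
x = 16 (x = 4² = 16)
O(h) = -6 + h (O(h) = (-4 + h) - 2 = -6 + h)
(-83 + x) + O(12) = (-83 + 16) + (-6 + 12) = -67 + 6 = -61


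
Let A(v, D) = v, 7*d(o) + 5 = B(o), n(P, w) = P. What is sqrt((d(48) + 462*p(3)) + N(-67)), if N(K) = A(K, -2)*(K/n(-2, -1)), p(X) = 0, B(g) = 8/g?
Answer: I*sqrt(990129)/21 ≈ 47.383*I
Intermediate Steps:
d(o) = -5/7 + 8/(7*o) (d(o) = -5/7 + (8/o)/7 = -5/7 + 8/(7*o))
N(K) = -K**2/2 (N(K) = K*(K/(-2)) = K*(K*(-1/2)) = K*(-K/2) = -K**2/2)
sqrt((d(48) + 462*p(3)) + N(-67)) = sqrt(((1/7)*(8 - 5*48)/48 + 462*0) - 1/2*(-67)**2) = sqrt(((1/7)*(1/48)*(8 - 240) + 0) - 1/2*4489) = sqrt(((1/7)*(1/48)*(-232) + 0) - 4489/2) = sqrt((-29/42 + 0) - 4489/2) = sqrt(-29/42 - 4489/2) = sqrt(-47149/21) = I*sqrt(990129)/21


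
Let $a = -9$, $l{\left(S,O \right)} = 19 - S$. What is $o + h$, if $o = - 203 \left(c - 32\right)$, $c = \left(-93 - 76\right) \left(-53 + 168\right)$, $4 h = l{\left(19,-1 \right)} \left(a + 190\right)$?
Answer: $3951801$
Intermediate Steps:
$h = 0$ ($h = \frac{\left(19 - 19\right) \left(-9 + 190\right)}{4} = \frac{\left(19 - 19\right) 181}{4} = \frac{0 \cdot 181}{4} = \frac{1}{4} \cdot 0 = 0$)
$c = -19435$ ($c = \left(-169\right) 115 = -19435$)
$o = 3951801$ ($o = - 203 \left(-19435 - 32\right) = \left(-203\right) \left(-19467\right) = 3951801$)
$o + h = 3951801 + 0 = 3951801$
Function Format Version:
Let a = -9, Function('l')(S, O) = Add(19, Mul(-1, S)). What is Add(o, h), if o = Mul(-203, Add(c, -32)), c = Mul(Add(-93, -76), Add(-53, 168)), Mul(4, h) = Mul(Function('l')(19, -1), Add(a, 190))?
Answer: 3951801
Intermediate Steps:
h = 0 (h = Mul(Rational(1, 4), Mul(Add(19, Mul(-1, 19)), Add(-9, 190))) = Mul(Rational(1, 4), Mul(Add(19, -19), 181)) = Mul(Rational(1, 4), Mul(0, 181)) = Mul(Rational(1, 4), 0) = 0)
c = -19435 (c = Mul(-169, 115) = -19435)
o = 3951801 (o = Mul(-203, Add(-19435, -32)) = Mul(-203, -19467) = 3951801)
Add(o, h) = Add(3951801, 0) = 3951801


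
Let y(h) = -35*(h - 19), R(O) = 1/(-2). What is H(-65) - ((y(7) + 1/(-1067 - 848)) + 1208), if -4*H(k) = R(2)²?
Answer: -49883819/30640 ≈ -1628.1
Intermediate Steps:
R(O) = -½
y(h) = 665 - 35*h (y(h) = -35*(-19 + h) = 665 - 35*h)
H(k) = -1/16 (H(k) = -(-½)²/4 = -¼*¼ = -1/16)
H(-65) - ((y(7) + 1/(-1067 - 848)) + 1208) = -1/16 - (((665 - 35*7) + 1/(-1067 - 848)) + 1208) = -1/16 - (((665 - 245) + 1/(-1915)) + 1208) = -1/16 - ((420 - 1/1915) + 1208) = -1/16 - (804299/1915 + 1208) = -1/16 - 1*3117619/1915 = -1/16 - 3117619/1915 = -49883819/30640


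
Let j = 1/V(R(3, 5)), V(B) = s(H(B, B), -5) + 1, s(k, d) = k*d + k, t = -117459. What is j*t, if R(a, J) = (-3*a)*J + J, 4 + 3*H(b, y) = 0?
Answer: -352377/19 ≈ -18546.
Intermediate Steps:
H(b, y) = -4/3 (H(b, y) = -4/3 + (⅓)*0 = -4/3 + 0 = -4/3)
R(a, J) = J - 3*J*a (R(a, J) = -3*J*a + J = J - 3*J*a)
s(k, d) = k + d*k (s(k, d) = d*k + k = k + d*k)
V(B) = 19/3 (V(B) = -4*(1 - 5)/3 + 1 = -4/3*(-4) + 1 = 16/3 + 1 = 19/3)
j = 3/19 (j = 1/(19/3) = 3/19 ≈ 0.15789)
j*t = (3/19)*(-117459) = -352377/19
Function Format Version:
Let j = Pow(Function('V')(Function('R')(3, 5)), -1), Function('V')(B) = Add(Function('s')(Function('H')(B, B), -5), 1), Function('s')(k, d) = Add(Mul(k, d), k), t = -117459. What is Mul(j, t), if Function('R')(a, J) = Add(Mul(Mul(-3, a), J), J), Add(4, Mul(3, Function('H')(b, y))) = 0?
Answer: Rational(-352377, 19) ≈ -18546.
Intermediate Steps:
Function('H')(b, y) = Rational(-4, 3) (Function('H')(b, y) = Add(Rational(-4, 3), Mul(Rational(1, 3), 0)) = Add(Rational(-4, 3), 0) = Rational(-4, 3))
Function('R')(a, J) = Add(J, Mul(-3, J, a)) (Function('R')(a, J) = Add(Mul(-3, J, a), J) = Add(J, Mul(-3, J, a)))
Function('s')(k, d) = Add(k, Mul(d, k)) (Function('s')(k, d) = Add(Mul(d, k), k) = Add(k, Mul(d, k)))
Function('V')(B) = Rational(19, 3) (Function('V')(B) = Add(Mul(Rational(-4, 3), Add(1, -5)), 1) = Add(Mul(Rational(-4, 3), -4), 1) = Add(Rational(16, 3), 1) = Rational(19, 3))
j = Rational(3, 19) (j = Pow(Rational(19, 3), -1) = Rational(3, 19) ≈ 0.15789)
Mul(j, t) = Mul(Rational(3, 19), -117459) = Rational(-352377, 19)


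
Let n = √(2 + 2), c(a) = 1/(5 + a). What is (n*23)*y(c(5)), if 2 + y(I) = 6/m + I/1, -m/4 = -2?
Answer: -529/10 ≈ -52.900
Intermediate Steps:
m = 8 (m = -4*(-2) = 8)
y(I) = -5/4 + I (y(I) = -2 + (6/8 + I/1) = -2 + (6*(⅛) + I*1) = -2 + (¾ + I) = -5/4 + I)
n = 2 (n = √4 = 2)
(n*23)*y(c(5)) = (2*23)*(-5/4 + 1/(5 + 5)) = 46*(-5/4 + 1/10) = 46*(-5/4 + ⅒) = 46*(-23/20) = -529/10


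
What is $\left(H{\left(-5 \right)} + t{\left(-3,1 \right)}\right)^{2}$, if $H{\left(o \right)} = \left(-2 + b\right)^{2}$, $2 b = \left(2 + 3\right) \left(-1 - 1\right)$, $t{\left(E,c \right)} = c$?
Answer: $2500$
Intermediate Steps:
$b = -5$ ($b = \frac{\left(2 + 3\right) \left(-1 - 1\right)}{2} = \frac{5 \left(-2\right)}{2} = \frac{1}{2} \left(-10\right) = -5$)
$H{\left(o \right)} = 49$ ($H{\left(o \right)} = \left(-2 - 5\right)^{2} = \left(-7\right)^{2} = 49$)
$\left(H{\left(-5 \right)} + t{\left(-3,1 \right)}\right)^{2} = \left(49 + 1\right)^{2} = 50^{2} = 2500$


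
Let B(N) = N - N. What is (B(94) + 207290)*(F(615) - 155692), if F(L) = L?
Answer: -32145911330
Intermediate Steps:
B(N) = 0
(B(94) + 207290)*(F(615) - 155692) = (0 + 207290)*(615 - 155692) = 207290*(-155077) = -32145911330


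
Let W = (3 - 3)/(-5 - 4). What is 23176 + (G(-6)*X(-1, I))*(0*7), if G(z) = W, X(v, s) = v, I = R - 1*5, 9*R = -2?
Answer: 23176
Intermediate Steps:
R = -2/9 (R = (⅑)*(-2) = -2/9 ≈ -0.22222)
I = -47/9 (I = -2/9 - 1*5 = -2/9 - 5 = -47/9 ≈ -5.2222)
W = 0 (W = 0/(-9) = 0*(-⅑) = 0)
G(z) = 0
23176 + (G(-6)*X(-1, I))*(0*7) = 23176 + (0*(-1))*(0*7) = 23176 + 0*0 = 23176 + 0 = 23176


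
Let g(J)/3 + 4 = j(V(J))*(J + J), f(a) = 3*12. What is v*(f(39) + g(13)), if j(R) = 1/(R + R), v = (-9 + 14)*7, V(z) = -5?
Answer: 567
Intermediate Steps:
f(a) = 36
v = 35 (v = 5*7 = 35)
j(R) = 1/(2*R)
g(J) = -12 - 3*J/5 (g(J) = -12 + 3*(((1/2)/(-5))*(J + J)) = -12 + 3*(((1/2)*(-1/5))*(2*J)) = -12 + 3*(-J/5) = -12 - 3*J/5)
v*(f(39) + g(13)) = 35*(36 + (-12 - 3/5*13)) = 35*(36 + (-12 - 39/5)) = 35*(36 - 99/5) = 35*(81/5) = 567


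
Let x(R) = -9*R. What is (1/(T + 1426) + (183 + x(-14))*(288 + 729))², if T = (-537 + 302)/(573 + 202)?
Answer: 4822548421096226289316/48833486289 ≈ 9.8755e+10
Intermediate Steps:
T = -47/155 (T = -235/775 = -235*1/775 = -47/155 ≈ -0.30323)
(1/(T + 1426) + (183 + x(-14))*(288 + 729))² = (1/(-47/155 + 1426) + (183 - 9*(-14))*(288 + 729))² = (1/(220983/155) + (183 + 126)*1017)² = (155/220983 + 309*1017)² = (155/220983 + 314253)² = (69444570854/220983)² = 4822548421096226289316/48833486289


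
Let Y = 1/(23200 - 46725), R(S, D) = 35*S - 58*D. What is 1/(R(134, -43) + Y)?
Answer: 23525/169003599 ≈ 0.00013920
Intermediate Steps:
R(S, D) = -58*D + 35*S
Y = -1/23525 (Y = 1/(-23525) = -1/23525 ≈ -4.2508e-5)
1/(R(134, -43) + Y) = 1/((-58*(-43) + 35*134) - 1/23525) = 1/((2494 + 4690) - 1/23525) = 1/(7184 - 1/23525) = 1/(169003599/23525) = 23525/169003599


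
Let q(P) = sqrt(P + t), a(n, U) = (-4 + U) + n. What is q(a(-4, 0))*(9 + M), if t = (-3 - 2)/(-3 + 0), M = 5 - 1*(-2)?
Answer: 16*I*sqrt(57)/3 ≈ 40.266*I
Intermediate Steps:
a(n, U) = -4 + U + n
M = 7 (M = 5 + 2 = 7)
t = 5/3 (t = -5/(-3) = -5*(-1/3) = 5/3 ≈ 1.6667)
q(P) = sqrt(5/3 + P) (q(P) = sqrt(P + 5/3) = sqrt(5/3 + P))
q(a(-4, 0))*(9 + M) = (sqrt(15 + 9*(-4 + 0 - 4))/3)*(9 + 7) = (sqrt(15 + 9*(-8))/3)*16 = (sqrt(15 - 72)/3)*16 = (sqrt(-57)/3)*16 = ((I*sqrt(57))/3)*16 = (I*sqrt(57)/3)*16 = 16*I*sqrt(57)/3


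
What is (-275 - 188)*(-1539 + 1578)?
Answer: -18057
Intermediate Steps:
(-275 - 188)*(-1539 + 1578) = -463*39 = -18057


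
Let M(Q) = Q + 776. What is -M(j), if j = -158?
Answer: -618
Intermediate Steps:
M(Q) = 776 + Q
-M(j) = -(776 - 158) = -1*618 = -618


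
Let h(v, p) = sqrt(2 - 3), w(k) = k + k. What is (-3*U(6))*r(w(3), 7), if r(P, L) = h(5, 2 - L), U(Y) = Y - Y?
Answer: 0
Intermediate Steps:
w(k) = 2*k
U(Y) = 0
h(v, p) = I (h(v, p) = sqrt(-1) = I)
r(P, L) = I
(-3*U(6))*r(w(3), 7) = (-3*0)*I = 0*I = 0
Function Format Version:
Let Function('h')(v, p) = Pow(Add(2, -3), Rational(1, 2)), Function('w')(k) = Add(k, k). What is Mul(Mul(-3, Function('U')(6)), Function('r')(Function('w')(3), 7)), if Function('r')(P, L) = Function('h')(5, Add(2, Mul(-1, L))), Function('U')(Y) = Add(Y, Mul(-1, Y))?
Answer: 0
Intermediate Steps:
Function('w')(k) = Mul(2, k)
Function('U')(Y) = 0
Function('h')(v, p) = I (Function('h')(v, p) = Pow(-1, Rational(1, 2)) = I)
Function('r')(P, L) = I
Mul(Mul(-3, Function('U')(6)), Function('r')(Function('w')(3), 7)) = Mul(Mul(-3, 0), I) = Mul(0, I) = 0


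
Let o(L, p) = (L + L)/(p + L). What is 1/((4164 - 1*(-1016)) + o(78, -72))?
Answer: 1/5206 ≈ 0.00019209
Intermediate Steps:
o(L, p) = 2*L/(L + p) (o(L, p) = (2*L)/(L + p) = 2*L/(L + p))
1/((4164 - 1*(-1016)) + o(78, -72)) = 1/((4164 - 1*(-1016)) + 2*78/(78 - 72)) = 1/((4164 + 1016) + 2*78/6) = 1/(5180 + 2*78*(⅙)) = 1/(5180 + 26) = 1/5206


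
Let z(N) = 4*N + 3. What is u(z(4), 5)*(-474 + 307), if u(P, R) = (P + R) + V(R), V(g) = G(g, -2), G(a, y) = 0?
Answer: -4008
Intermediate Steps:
z(N) = 3 + 4*N
V(g) = 0
u(P, R) = P + R (u(P, R) = (P + R) + 0 = P + R)
u(z(4), 5)*(-474 + 307) = ((3 + 4*4) + 5)*(-474 + 307) = ((3 + 16) + 5)*(-167) = (19 + 5)*(-167) = 24*(-167) = -4008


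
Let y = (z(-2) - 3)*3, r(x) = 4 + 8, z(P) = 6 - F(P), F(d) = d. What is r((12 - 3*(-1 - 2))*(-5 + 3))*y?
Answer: 180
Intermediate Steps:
z(P) = 6 - P
r(x) = 12
y = 15 (y = ((6 - 1*(-2)) - 3)*3 = ((6 + 2) - 3)*3 = (8 - 3)*3 = 5*3 = 15)
r((12 - 3*(-1 - 2))*(-5 + 3))*y = 12*15 = 180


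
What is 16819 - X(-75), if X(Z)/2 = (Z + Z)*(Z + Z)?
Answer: -28181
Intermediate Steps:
X(Z) = 8*Z² (X(Z) = 2*((Z + Z)*(Z + Z)) = 2*((2*Z)*(2*Z)) = 2*(4*Z²) = 8*Z²)
16819 - X(-75) = 16819 - 8*(-75)² = 16819 - 8*5625 = 16819 - 1*45000 = 16819 - 45000 = -28181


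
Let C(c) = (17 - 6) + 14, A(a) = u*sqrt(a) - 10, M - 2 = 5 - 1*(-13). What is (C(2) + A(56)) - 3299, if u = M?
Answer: -3284 + 40*sqrt(14) ≈ -3134.3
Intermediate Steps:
M = 20 (M = 2 + (5 - 1*(-13)) = 2 + (5 + 13) = 2 + 18 = 20)
u = 20
A(a) = -10 + 20*sqrt(a) (A(a) = 20*sqrt(a) - 10 = -10 + 20*sqrt(a))
C(c) = 25 (C(c) = 11 + 14 = 25)
(C(2) + A(56)) - 3299 = (25 + (-10 + 20*sqrt(56))) - 3299 = (25 + (-10 + 20*(2*sqrt(14)))) - 3299 = (25 + (-10 + 40*sqrt(14))) - 3299 = (15 + 40*sqrt(14)) - 3299 = -3284 + 40*sqrt(14)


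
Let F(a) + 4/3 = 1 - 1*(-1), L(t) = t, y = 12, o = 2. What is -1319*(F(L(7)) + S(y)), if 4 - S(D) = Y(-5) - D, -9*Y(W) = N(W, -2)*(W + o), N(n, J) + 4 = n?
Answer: -77821/3 ≈ -25940.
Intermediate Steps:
N(n, J) = -4 + n
Y(W) = -(-4 + W)*(2 + W)/9 (Y(W) = -(-4 + W)*(W + 2)/9 = -(-4 + W)*(2 + W)/9)
S(D) = 7 + D (S(D) = 4 - (-(-4 - 5)*(2 - 5)/9 - D) = 4 - (-⅑*(-9)*(-3) - D) = 4 - (-3 - D) = 4 + (3 + D) = 7 + D)
F(a) = ⅔ (F(a) = -4/3 + (1 - 1*(-1)) = -4/3 + (1 + 1) = -4/3 + 2 = ⅔)
-1319*(F(L(7)) + S(y)) = -1319*(⅔ + (7 + 12)) = -1319*(⅔ + 19) = -1319*59/3 = -77821/3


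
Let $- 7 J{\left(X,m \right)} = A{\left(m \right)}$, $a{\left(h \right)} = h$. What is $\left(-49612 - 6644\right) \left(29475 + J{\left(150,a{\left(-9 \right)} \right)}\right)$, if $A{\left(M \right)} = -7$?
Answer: $-1658201856$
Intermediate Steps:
$J{\left(X,m \right)} = 1$ ($J{\left(X,m \right)} = \left(- \frac{1}{7}\right) \left(-7\right) = 1$)
$\left(-49612 - 6644\right) \left(29475 + J{\left(150,a{\left(-9 \right)} \right)}\right) = \left(-49612 - 6644\right) \left(29475 + 1\right) = \left(-56256\right) 29476 = -1658201856$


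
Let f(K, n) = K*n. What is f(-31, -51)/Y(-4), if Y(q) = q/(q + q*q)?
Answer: -4743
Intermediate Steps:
Y(q) = q/(q + q**2)
f(-31, -51)/Y(-4) = (-31*(-51))/(1/(1 - 4)) = 1581/(1/(-3)) = 1581/(-1/3) = 1581*(-3) = -4743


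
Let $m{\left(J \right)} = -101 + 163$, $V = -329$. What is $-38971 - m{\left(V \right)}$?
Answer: $-39033$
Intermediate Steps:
$m{\left(J \right)} = 62$
$-38971 - m{\left(V \right)} = -38971 - 62 = -39033$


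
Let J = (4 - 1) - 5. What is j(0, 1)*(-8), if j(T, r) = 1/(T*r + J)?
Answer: 4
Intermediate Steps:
J = -2 (J = 3 - 5 = -2)
j(T, r) = 1/(-2 + T*r) (j(T, r) = 1/(T*r - 2) = 1/(-2 + T*r))
j(0, 1)*(-8) = -8/(-2 + 0*1) = -8/(-2 + 0) = -8/(-2) = -½*(-8) = 4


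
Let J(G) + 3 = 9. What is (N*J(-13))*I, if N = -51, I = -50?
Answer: 15300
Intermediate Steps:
J(G) = 6 (J(G) = -3 + 9 = 6)
(N*J(-13))*I = -51*6*(-50) = -306*(-50) = 15300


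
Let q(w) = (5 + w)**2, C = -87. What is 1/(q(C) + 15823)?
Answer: 1/22547 ≈ 4.4352e-5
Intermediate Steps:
1/(q(C) + 15823) = 1/((5 - 87)**2 + 15823) = 1/((-82)**2 + 15823) = 1/(6724 + 15823) = 1/22547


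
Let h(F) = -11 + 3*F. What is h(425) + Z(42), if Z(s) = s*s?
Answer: 3028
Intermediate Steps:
Z(s) = s²
h(425) + Z(42) = (-11 + 3*425) + 42² = (-11 + 1275) + 1764 = 1264 + 1764 = 3028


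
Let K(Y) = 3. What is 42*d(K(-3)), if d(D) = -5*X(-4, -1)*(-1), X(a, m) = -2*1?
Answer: -420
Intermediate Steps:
X(a, m) = -2
d(D) = -10 (d(D) = -5*(-2)*(-1) = 10*(-1) = -10)
42*d(K(-3)) = 42*(-10) = -420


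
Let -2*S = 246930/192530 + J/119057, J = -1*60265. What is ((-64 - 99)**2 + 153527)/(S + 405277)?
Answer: 412816847404416/928976841333389 ≈ 0.44438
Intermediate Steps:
J = -60265
S = -889796228/2292204421 (S = -(246930/192530 - 60265/119057)/2 = -(246930*(1/192530) - 60265*1/119057)/2 = -(24693/19253 - 60265/119057)/2 = -1/2*1779592456/2292204421 = -889796228/2292204421 ≈ -0.38818)
((-64 - 99)**2 + 153527)/(S + 405277) = ((-64 - 99)**2 + 153527)/(-889796228/2292204421 + 405277) = ((-163)**2 + 153527)/(928976841333389/2292204421) = (26569 + 153527)*(2292204421/928976841333389) = 180096*(2292204421/928976841333389) = 412816847404416/928976841333389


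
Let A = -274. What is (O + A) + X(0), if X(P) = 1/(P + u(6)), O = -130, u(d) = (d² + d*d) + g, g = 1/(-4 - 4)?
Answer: -232292/575 ≈ -403.99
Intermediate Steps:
g = -⅛ (g = 1/(-8) = -⅛ ≈ -0.12500)
u(d) = -⅛ + 2*d² (u(d) = (d² + d*d) - ⅛ = (d² + d²) - ⅛ = 2*d² - ⅛ = -⅛ + 2*d²)
X(P) = 1/(575/8 + P) (X(P) = 1/(P + (-⅛ + 2*6²)) = 1/(P + (-⅛ + 2*36)) = 1/(P + (-⅛ + 72)) = 1/(P + 575/8) = 1/(575/8 + P))
(O + A) + X(0) = (-130 - 274) + 8/(575 + 8*0) = -404 + 8/(575 + 0) = -404 + 8/575 = -232292/575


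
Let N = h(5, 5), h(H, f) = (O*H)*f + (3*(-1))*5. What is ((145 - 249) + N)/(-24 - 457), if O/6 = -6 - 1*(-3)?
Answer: 569/481 ≈ 1.1830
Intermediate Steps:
O = -18 (O = 6*(-6 - 1*(-3)) = 6*(-6 + 3) = 6*(-3) = -18)
h(H, f) = -15 - 18*H*f (h(H, f) = (-18*H)*f + (3*(-1))*5 = -18*H*f - 3*5 = -18*H*f - 15 = -15 - 18*H*f)
N = -465 (N = -15 - 18*5*5 = -15 - 450 = -465)
((145 - 249) + N)/(-24 - 457) = ((145 - 249) - 465)/(-24 - 457) = (-104 - 465)/(-481) = -569*(-1/481) = 569/481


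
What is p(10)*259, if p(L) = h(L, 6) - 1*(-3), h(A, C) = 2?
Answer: 1295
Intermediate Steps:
p(L) = 5 (p(L) = 2 - 1*(-3) = 2 + 3 = 5)
p(10)*259 = 5*259 = 1295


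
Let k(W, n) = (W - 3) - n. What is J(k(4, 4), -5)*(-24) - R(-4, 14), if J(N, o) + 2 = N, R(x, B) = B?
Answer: 106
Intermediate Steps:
k(W, n) = -3 + W - n (k(W, n) = (-3 + W) - n = -3 + W - n)
J(N, o) = -2 + N
J(k(4, 4), -5)*(-24) - R(-4, 14) = (-2 + (-3 + 4 - 1*4))*(-24) - 1*14 = (-2 + (-3 + 4 - 4))*(-24) - 14 = (-2 - 3)*(-24) - 14 = -5*(-24) - 14 = 120 - 14 = 106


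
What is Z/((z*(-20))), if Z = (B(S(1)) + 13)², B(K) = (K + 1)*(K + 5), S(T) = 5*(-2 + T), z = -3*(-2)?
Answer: -169/120 ≈ -1.4083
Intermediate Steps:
z = 6
S(T) = -10 + 5*T
B(K) = (1 + K)*(5 + K)
Z = 169 (Z = ((5 + (-10 + 5*1)² + 6*(-10 + 5*1)) + 13)² = ((5 + (-10 + 5)² + 6*(-10 + 5)) + 13)² = ((5 + (-5)² + 6*(-5)) + 13)² = ((5 + 25 - 30) + 13)² = (0 + 13)² = 13² = 169)
Z/((z*(-20))) = 169/((6*(-20))) = 169/(-120) = 169*(-1/120) = -169/120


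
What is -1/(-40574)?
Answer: 1/40574 ≈ 2.4646e-5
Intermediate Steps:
-1/(-40574) = -1*(-1/40574) = 1/40574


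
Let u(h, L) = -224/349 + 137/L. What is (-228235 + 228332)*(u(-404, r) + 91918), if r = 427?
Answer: 1328691283063/149023 ≈ 8.9160e+6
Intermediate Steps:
u(h, L) = -224/349 + 137/L (u(h, L) = -224*1/349 + 137/L = -224/349 + 137/L)
(-228235 + 228332)*(u(-404, r) + 91918) = (-228235 + 228332)*((-224/349 + 137/427) + 91918) = 97*((-224/349 + 137*(1/427)) + 91918) = 97*((-224/349 + 137/427) + 91918) = 97*(-47835/149023 + 91918) = 97*(13697848279/149023) = 1328691283063/149023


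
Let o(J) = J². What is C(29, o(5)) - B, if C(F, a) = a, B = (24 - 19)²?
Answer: 0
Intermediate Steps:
B = 25 (B = 5² = 25)
C(29, o(5)) - B = 5² - 1*25 = 25 - 25 = 0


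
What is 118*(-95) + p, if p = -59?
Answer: -11269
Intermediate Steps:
118*(-95) + p = 118*(-95) - 59 = -11210 - 59 = -11269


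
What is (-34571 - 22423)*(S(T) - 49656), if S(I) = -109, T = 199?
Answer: 2836306410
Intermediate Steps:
(-34571 - 22423)*(S(T) - 49656) = (-34571 - 22423)*(-109 - 49656) = -56994*(-49765) = 2836306410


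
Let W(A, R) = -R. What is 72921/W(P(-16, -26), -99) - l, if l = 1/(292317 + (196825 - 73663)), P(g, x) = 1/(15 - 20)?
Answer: 3366349340/4570269 ≈ 736.58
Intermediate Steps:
P(g, x) = -⅕ (P(g, x) = 1/(-5) = -⅕)
l = 1/415479 (l = 1/(292317 + 123162) = 1/415479 ≈ 2.4069e-6)
72921/W(P(-16, -26), -99) - l = 72921/((-1*(-99))) - 1*1/415479 = 72921/99 - 1/415479 = 72921*(1/99) - 1/415479 = 24307/33 - 1/415479 = 3366349340/4570269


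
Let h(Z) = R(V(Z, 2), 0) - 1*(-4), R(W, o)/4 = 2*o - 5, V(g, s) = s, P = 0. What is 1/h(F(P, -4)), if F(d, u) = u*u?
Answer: -1/16 ≈ -0.062500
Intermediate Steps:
F(d, u) = u²
R(W, o) = -20 + 8*o (R(W, o) = 4*(2*o - 5) = 4*(-5 + 2*o) = -20 + 8*o)
h(Z) = -16 (h(Z) = (-20 + 8*0) - 1*(-4) = (-20 + 0) + 4 = -20 + 4 = -16)
1/h(F(P, -4)) = 1/(-16) = -1/16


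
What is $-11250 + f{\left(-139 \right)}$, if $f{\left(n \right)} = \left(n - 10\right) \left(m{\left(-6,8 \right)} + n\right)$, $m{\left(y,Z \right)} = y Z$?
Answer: $16613$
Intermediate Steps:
$m{\left(y,Z \right)} = Z y$
$f{\left(n \right)} = \left(-48 + n\right) \left(-10 + n\right)$ ($f{\left(n \right)} = \left(n - 10\right) \left(8 \left(-6\right) + n\right) = \left(-10 + n\right) \left(-48 + n\right) = \left(-48 + n\right) \left(-10 + n\right)$)
$-11250 + f{\left(-139 \right)} = -11250 + \left(480 + \left(-139\right)^{2} - -8062\right) = -11250 + \left(480 + 19321 + 8062\right) = -11250 + 27863 = 16613$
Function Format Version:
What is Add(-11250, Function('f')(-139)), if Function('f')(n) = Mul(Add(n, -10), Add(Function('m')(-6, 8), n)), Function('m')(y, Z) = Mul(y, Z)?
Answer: 16613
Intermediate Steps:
Function('m')(y, Z) = Mul(Z, y)
Function('f')(n) = Mul(Add(-48, n), Add(-10, n)) (Function('f')(n) = Mul(Add(n, -10), Add(Mul(8, -6), n)) = Mul(Add(-10, n), Add(-48, n)) = Mul(Add(-48, n), Add(-10, n)))
Add(-11250, Function('f')(-139)) = Add(-11250, Add(480, Pow(-139, 2), Mul(-58, -139))) = Add(-11250, Add(480, 19321, 8062)) = Add(-11250, 27863) = 16613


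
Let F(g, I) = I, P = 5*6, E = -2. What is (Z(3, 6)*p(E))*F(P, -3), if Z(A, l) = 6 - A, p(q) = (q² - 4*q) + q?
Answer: -90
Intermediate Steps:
p(q) = q² - 3*q
P = 30
(Z(3, 6)*p(E))*F(P, -3) = ((6 - 1*3)*(-2*(-3 - 2)))*(-3) = ((6 - 3)*(-2*(-5)))*(-3) = (3*10)*(-3) = 30*(-3) = -90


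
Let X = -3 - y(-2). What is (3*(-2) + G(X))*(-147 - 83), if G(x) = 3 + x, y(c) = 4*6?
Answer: 6900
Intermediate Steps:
y(c) = 24
X = -27 (X = -3 - 1*24 = -3 - 24 = -27)
(3*(-2) + G(X))*(-147 - 83) = (3*(-2) + (3 - 27))*(-147 - 83) = (-6 - 24)*(-230) = -30*(-230) = 6900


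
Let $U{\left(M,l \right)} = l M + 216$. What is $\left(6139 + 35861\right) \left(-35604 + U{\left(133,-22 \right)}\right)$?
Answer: $-1609188000$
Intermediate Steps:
$U{\left(M,l \right)} = 216 + M l$ ($U{\left(M,l \right)} = M l + 216 = 216 + M l$)
$\left(6139 + 35861\right) \left(-35604 + U{\left(133,-22 \right)}\right) = \left(6139 + 35861\right) \left(-35604 + \left(216 + 133 \left(-22\right)\right)\right) = 42000 \left(-35604 + \left(216 - 2926\right)\right) = 42000 \left(-35604 - 2710\right) = 42000 \left(-38314\right) = -1609188000$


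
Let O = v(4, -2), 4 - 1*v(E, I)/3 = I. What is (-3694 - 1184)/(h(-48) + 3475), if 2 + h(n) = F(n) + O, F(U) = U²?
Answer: -4878/5795 ≈ -0.84176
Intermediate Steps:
v(E, I) = 12 - 3*I
O = 18 (O = 12 - 3*(-2) = 12 + 6 = 18)
h(n) = 16 + n² (h(n) = -2 + (n² + 18) = -2 + (18 + n²) = 16 + n²)
(-3694 - 1184)/(h(-48) + 3475) = (-3694 - 1184)/((16 + (-48)²) + 3475) = -4878/((16 + 2304) + 3475) = -4878/(2320 + 3475) = -4878/5795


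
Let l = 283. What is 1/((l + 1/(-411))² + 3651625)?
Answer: 168921/630364627969 ≈ 2.6797e-7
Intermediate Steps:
1/((l + 1/(-411))² + 3651625) = 1/((283 + 1/(-411))² + 3651625) = 1/((283 - 1/411)² + 3651625) = 1/((116312/411)² + 3651625) = 1/(13528481344/168921 + 3651625) = 1/(630364627969/168921) = 168921/630364627969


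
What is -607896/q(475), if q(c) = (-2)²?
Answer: -151974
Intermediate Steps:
q(c) = 4
-607896/q(475) = -607896/4 = -607896*¼ = -151974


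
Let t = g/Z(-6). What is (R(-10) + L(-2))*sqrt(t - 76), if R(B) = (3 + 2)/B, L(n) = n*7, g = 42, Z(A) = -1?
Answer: -29*I*sqrt(118)/2 ≈ -157.51*I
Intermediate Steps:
L(n) = 7*n
R(B) = 5/B
t = -42 (t = 42/(-1) = 42*(-1) = -42)
(R(-10) + L(-2))*sqrt(t - 76) = (5/(-10) + 7*(-2))*sqrt(-42 - 76) = (5*(-1/10) - 14)*sqrt(-118) = (-1/2 - 14)*(I*sqrt(118)) = -29*I*sqrt(118)/2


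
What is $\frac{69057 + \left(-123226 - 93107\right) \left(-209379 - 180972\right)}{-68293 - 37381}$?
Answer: $- \frac{42222935970}{52837} \approx -7.9912 \cdot 10^{5}$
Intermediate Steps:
$\frac{69057 + \left(-123226 - 93107\right) \left(-209379 - 180972\right)}{-68293 - 37381} = \frac{69057 - -84445802883}{-105674} = \left(69057 + 84445802883\right) \left(- \frac{1}{105674}\right) = 84445871940 \left(- \frac{1}{105674}\right) = - \frac{42222935970}{52837}$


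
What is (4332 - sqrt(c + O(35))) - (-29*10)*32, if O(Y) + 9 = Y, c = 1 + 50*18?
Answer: 13612 - 3*sqrt(103) ≈ 13582.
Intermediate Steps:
c = 901 (c = 1 + 900 = 901)
O(Y) = -9 + Y
(4332 - sqrt(c + O(35))) - (-29*10)*32 = (4332 - sqrt(901 + (-9 + 35))) - (-29*10)*32 = (4332 - sqrt(901 + 26)) - (-290)*32 = (4332 - sqrt(927)) - 1*(-9280) = (4332 - 3*sqrt(103)) + 9280 = 13612 - 3*sqrt(103)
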